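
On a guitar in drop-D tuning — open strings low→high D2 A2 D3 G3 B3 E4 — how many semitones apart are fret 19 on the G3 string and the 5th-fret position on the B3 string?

10 semitones

G3 at fret 19 → D5 (MIDI 74); B3 at fret 5 → E4 (MIDI 64).
74 − 64 = 10, so the two pitches are 10 semitones apart, with D5 the higher.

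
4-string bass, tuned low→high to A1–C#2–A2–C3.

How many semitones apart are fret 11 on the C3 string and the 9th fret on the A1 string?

C3 at fret 11 → B3 (MIDI 59); A1 at fret 9 → F#2 (MIDI 42).
59 − 42 = 17, so the two pitches are 17 semitones apart, with B3 the higher.

17 semitones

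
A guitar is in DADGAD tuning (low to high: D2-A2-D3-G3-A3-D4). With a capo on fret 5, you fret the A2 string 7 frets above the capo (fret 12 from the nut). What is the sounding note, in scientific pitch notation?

A3

The capo raises the open A2 by 5 semitones to D3; fretting 7 more gives A2 + 5 + 7 = A2 + 12 semitones = A3.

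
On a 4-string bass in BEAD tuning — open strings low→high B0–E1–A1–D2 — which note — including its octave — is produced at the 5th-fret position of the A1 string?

The open A1 string plus 5 semitones: A–A#–B–C–C#–D.
The walk passes from B into C once, so the octave number goes from 1 to 2.

D2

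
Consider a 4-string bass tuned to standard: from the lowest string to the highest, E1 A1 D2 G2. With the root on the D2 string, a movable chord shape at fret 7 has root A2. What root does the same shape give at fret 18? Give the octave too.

Moving from fret 7 to fret 18 shifts the root by 11 semitones.
A2 up 11 semitones is G#3.

G#3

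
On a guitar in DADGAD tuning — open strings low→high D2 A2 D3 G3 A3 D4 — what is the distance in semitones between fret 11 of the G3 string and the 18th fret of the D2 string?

10 semitones

G3 at fret 11 → F♯4 (MIDI 66); D2 at fret 18 → G♯3 (MIDI 56).
66 − 56 = 10, so the two pitches are 10 semitones apart, with F♯4 the higher.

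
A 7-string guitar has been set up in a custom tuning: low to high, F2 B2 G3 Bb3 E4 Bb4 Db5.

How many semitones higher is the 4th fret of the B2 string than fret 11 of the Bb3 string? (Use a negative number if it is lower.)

-18 semitones

B2 at fret 4 → Eb3 (MIDI 51); Bb3 at fret 11 → A4 (MIDI 69).
51 − 69 = -18, so the two pitches are 18 semitones apart.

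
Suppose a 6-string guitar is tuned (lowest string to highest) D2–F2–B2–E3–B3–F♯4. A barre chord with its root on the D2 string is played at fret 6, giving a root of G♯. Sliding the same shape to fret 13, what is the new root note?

Moving from fret 6 to fret 13 shifts the root by 7 semitones.
G♯ up 7 semitones is D♯.

D♯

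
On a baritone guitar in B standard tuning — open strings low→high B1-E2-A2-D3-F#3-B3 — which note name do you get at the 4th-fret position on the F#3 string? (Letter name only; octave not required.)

A#

The open F#3 string plus 4 semitones: F#–G–G#–A–A#.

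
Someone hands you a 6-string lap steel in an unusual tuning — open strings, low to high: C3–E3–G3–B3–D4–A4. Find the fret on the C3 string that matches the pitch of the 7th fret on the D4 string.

21

D4 at fret 7 is D4 + 7 semitones = A4.
The open C3 string is 14 semitones below the open D4, so the same pitch on the C3 string lies at fret 7 + 14 = 21.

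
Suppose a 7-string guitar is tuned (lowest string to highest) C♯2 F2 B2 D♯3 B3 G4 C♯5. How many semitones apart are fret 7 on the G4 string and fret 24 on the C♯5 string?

G4 at fret 7 → D5 (MIDI 74); C♯5 at fret 24 → C♯7 (MIDI 97).
74 − 97 = -23, so the two pitches are 23 semitones apart, with C♯7 the higher.

23 semitones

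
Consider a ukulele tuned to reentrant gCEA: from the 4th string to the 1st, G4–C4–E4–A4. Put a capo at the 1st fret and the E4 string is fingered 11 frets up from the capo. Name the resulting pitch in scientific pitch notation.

The capo raises the open E4 by 1 semitone to F4; fretting 11 more gives E4 + 1 + 11 = E4 + 12 semitones = E5.

E5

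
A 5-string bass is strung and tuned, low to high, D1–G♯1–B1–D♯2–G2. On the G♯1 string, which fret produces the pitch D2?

6

D2 is 6 semitones above the open G♯1 (G#–A–A#–B–C–C#–D), so it sits at fret 6.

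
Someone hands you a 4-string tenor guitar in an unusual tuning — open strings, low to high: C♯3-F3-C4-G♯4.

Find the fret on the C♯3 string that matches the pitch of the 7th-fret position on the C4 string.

C4 at fret 7 is C4 + 7 semitones = G4.
The open C♯3 string is 11 semitones below the open C4, so the same pitch on the C♯3 string lies at fret 7 + 11 = 18.

18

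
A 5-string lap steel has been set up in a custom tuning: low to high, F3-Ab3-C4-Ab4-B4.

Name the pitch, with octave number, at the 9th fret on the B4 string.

The open B4 string plus 9 semitones: B–C–Db–D–Eb–E–F–Gb–G–Ab.
The walk passes from B into C once, so the octave number goes from 4 to 5.

Ab5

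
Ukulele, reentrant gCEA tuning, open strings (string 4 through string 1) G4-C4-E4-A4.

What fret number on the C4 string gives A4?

A4 is 9 semitones above the open C4 (C–C#–D–D#–E–F–F#–G–G#–A), so it sits at fret 9.

9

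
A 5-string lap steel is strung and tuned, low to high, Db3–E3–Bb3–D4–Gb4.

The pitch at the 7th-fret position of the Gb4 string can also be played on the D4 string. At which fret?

11

Gb4 at fret 7 is Gb4 + 7 semitones = Db5.
The open D4 string is 4 semitones below the open Gb4, so the same pitch on the D4 string lies at fret 7 + 4 = 11.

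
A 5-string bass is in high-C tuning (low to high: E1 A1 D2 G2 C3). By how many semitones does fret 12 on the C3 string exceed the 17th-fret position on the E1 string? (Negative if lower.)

C3 at fret 12 → C4 (MIDI 60); E1 at fret 17 → A2 (MIDI 45).
60 − 45 = 15, so the two pitches are 15 semitones apart.

15 semitones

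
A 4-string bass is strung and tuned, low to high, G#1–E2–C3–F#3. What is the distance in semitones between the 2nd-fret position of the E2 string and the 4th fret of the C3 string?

E2 at fret 2 → F#2 (MIDI 42); C3 at fret 4 → E3 (MIDI 52).
42 − 52 = -10, so the two pitches are 10 semitones apart, with E3 the higher.

10 semitones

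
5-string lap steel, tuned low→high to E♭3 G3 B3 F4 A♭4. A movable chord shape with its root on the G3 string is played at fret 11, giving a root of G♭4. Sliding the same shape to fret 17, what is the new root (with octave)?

Moving from fret 11 to fret 17 shifts the root by 6 semitones.
G♭4 up 6 semitones is C5.

C5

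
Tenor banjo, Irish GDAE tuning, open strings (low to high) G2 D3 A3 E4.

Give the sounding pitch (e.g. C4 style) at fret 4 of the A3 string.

The open A3 string plus 4 semitones: A–A#–B–C–C#.
The walk passes from B into C once, so the octave number goes from 3 to 4.
(Equivalently spelled Db4.)

C#4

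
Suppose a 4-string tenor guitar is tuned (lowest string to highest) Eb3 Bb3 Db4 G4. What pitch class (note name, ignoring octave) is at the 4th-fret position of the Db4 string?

F

Each fret is one semitone, so Db4 + 4 = F.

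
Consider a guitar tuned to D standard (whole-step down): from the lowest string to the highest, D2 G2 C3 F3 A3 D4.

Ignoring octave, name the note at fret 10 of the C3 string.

The open C3 string plus 10 semitones: C–C#–D–D#–…–G#–A–A#.
(Equivalently spelled Bb.)

A#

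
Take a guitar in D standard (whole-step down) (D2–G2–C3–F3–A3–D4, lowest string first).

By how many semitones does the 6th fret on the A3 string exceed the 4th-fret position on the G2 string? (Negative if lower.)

A3 at fret 6 → D#4 (MIDI 63); G2 at fret 4 → B2 (MIDI 47).
63 − 47 = 16, so the two pitches are 16 semitones apart.

16 semitones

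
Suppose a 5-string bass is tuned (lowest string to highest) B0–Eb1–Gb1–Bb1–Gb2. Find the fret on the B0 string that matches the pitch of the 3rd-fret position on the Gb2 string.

Gb2 at fret 3 is Gb2 + 3 semitones = A2.
The open B0 string is 19 semitones below the open Gb2, so the same pitch on the B0 string lies at fret 3 + 19 = 22.

22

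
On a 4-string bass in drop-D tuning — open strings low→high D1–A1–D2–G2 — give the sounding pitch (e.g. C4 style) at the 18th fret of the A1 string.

D#3

Each fret is one semitone, so A1 + 18 = D#3.
(Equivalently spelled Eb3.)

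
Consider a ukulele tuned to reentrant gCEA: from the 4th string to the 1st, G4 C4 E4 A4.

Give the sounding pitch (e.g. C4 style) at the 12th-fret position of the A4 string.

Each fret is one semitone, so A4 + 12 = A5.

A5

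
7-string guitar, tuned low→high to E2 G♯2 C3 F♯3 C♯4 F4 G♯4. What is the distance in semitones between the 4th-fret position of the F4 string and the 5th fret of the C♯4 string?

3 semitones

F4 at fret 4 → A4 (MIDI 69); C♯4 at fret 5 → F♯4 (MIDI 66).
69 − 66 = 3, so the two pitches are 3 semitones apart, with A4 the higher.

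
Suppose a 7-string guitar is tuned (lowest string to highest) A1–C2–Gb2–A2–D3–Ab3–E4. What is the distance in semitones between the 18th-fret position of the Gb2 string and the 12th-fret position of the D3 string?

Gb2 at fret 18 → C4 (MIDI 60); D3 at fret 12 → D4 (MIDI 62).
60 − 62 = -2, so the two pitches are 2 semitones apart, with D4 the higher.

2 semitones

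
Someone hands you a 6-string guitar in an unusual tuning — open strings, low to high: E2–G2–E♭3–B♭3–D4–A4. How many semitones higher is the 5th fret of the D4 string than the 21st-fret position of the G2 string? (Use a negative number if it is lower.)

3 semitones

D4 at fret 5 → G4 (MIDI 67); G2 at fret 21 → E4 (MIDI 64).
67 − 64 = 3, so the two pitches are 3 semitones apart.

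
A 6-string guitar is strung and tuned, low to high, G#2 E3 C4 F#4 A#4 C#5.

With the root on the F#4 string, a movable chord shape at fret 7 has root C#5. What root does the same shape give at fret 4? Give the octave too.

A#4

Moving from fret 7 to fret 4 shifts the root by -3 semitones.
C#5 down 3 semitones is A#4.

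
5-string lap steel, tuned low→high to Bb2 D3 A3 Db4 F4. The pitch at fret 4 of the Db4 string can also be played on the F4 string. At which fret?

0

Db4 at fret 4 is Db4 + 4 semitones = F4.
The open F4 string is 4 semitones above the open Db4, so the same pitch on the F4 string lies at fret 4 − 4 = 0.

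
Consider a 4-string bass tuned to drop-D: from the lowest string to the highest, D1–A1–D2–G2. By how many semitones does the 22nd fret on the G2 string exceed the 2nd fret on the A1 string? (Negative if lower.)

G2 at fret 22 → F4 (MIDI 65); A1 at fret 2 → B1 (MIDI 35).
65 − 35 = 30, so the two pitches are 30 semitones apart.

30 semitones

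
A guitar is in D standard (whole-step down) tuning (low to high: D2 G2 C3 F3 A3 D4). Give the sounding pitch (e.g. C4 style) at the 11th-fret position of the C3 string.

C3 is MIDI 48. Adding 11 gives 59, which is B3.

B3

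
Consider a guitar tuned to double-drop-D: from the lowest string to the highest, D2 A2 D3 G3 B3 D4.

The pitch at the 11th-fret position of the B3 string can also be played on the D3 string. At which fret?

20

B3 at fret 11 is B3 + 11 semitones = A#4.
The open D3 string is 9 semitones below the open B3, so the same pitch on the D3 string lies at fret 11 + 9 = 20.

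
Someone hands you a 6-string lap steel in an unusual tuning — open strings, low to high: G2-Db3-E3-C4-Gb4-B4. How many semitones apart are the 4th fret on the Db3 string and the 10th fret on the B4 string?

Db3 at fret 4 → F3 (MIDI 53); B4 at fret 10 → A5 (MIDI 81).
53 − 81 = -28, so the two pitches are 28 semitones apart, with A5 the higher.

28 semitones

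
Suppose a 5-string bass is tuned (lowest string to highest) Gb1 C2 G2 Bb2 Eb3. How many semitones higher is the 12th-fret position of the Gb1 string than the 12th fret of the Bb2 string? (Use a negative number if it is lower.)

-16 semitones

Gb1 at fret 12 → Gb2 (MIDI 42); Bb2 at fret 12 → Bb3 (MIDI 58).
42 − 58 = -16, so the two pitches are 16 semitones apart.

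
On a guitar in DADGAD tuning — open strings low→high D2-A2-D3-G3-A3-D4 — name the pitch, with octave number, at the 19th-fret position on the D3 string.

The open D3 string plus 19 semitones: D–D#–E–F–…–G–G#–A.
The walk passes from B into C once, so the octave number goes from 3 to 4.

A4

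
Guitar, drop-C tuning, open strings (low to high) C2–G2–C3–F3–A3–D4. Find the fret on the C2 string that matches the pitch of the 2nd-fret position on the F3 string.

F3 at fret 2 is F3 + 2 semitones = G3.
The open C2 string is 17 semitones below the open F3, so the same pitch on the C2 string lies at fret 2 + 17 = 19.

19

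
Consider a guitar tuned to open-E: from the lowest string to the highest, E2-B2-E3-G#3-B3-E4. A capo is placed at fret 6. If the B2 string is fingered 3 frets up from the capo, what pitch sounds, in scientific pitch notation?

The capo raises the open B2 by 6 semitones to F3; fretting 3 more gives B2 + 6 + 3 = B2 + 9 semitones = G#3.
(Also written Ab.)

G#3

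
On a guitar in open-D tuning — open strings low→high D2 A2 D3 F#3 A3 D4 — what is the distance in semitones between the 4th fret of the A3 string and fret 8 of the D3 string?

3 semitones

A3 at fret 4 → C#4 (MIDI 61); D3 at fret 8 → A#3 (MIDI 58).
61 − 58 = 3, so the two pitches are 3 semitones apart, with C#4 the higher.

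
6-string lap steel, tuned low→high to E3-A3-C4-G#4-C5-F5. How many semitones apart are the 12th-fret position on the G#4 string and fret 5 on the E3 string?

23 semitones

G#4 at fret 12 → G#5 (MIDI 80); E3 at fret 5 → A3 (MIDI 57).
80 − 57 = 23, so the two pitches are 23 semitones apart, with G#5 the higher.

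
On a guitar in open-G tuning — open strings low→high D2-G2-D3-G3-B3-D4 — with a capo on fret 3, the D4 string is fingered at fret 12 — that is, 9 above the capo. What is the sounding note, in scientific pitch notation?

The capo raises the open D4 by 3 semitones to F4; fretting 9 more gives D4 + 3 + 9 = D4 + 12 semitones = D5.

D5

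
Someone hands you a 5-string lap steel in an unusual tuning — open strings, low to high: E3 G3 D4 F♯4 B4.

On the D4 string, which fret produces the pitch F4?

F4 is 3 semitones above the open D4 (D–D#–E–F), so it sits at fret 3.

3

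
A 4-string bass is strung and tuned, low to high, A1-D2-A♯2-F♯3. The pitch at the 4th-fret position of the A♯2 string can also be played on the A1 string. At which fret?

A♯2 at fret 4 is A♯2 + 4 semitones = D3.
The open A1 string is 13 semitones below the open A♯2, so the same pitch on the A1 string lies at fret 4 + 13 = 17.

17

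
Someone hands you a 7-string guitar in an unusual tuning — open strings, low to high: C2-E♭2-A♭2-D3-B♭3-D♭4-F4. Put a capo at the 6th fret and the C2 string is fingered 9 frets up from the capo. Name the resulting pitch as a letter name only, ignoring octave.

The capo raises the open C2 by 6 semitones to G♭2; fretting 9 more gives C2 + 6 + 9 = C2 + 15 semitones, landing on E♭.

E♭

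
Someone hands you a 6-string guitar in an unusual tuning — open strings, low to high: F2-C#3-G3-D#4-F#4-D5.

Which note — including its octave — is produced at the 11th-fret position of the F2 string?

E3

Each fret is one semitone, so F2 + 11 = E3.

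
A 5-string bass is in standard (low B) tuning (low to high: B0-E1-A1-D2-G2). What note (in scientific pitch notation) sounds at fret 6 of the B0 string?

F1

Each fret is one semitone, so B0 + 6 = F1.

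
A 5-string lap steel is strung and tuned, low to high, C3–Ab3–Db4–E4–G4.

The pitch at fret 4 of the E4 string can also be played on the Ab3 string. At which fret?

12

E4 at fret 4 is E4 + 4 semitones = Ab4.
The open Ab3 string is 8 semitones below the open E4, so the same pitch on the Ab3 string lies at fret 4 + 8 = 12.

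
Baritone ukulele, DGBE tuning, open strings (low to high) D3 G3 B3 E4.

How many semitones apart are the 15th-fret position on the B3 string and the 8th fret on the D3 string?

B3 at fret 15 → D5 (MIDI 74); D3 at fret 8 → A♯3 (MIDI 58).
74 − 58 = 16, so the two pitches are 16 semitones apart, with D5 the higher.

16 semitones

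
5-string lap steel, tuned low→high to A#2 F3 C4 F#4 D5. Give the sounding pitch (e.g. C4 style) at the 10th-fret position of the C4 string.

C4 is MIDI 60. Adding 10 gives 70, which is A#4.

A#4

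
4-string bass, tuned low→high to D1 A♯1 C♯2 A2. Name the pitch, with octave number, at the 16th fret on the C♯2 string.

F3

Each fret is one semitone, so C♯2 + 16 = F3.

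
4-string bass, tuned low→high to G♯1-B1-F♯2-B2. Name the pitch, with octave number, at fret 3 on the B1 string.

B1 is MIDI 35. Adding 3 gives 38, which is D2.

D2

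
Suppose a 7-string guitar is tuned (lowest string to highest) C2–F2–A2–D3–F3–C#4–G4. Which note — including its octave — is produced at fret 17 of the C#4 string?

C#4 is MIDI 61. Adding 17 gives 78, which is F#5.

F#5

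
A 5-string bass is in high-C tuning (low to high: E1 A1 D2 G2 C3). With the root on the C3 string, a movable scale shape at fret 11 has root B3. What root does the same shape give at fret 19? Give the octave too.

G4

Moving from fret 11 to fret 19 shifts the root by 8 semitones.
B3 up 8 semitones is G4.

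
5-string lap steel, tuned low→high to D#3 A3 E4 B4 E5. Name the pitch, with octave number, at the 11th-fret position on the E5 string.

E5 is MIDI 76. Adding 11 gives 87, which is D#6.

D#6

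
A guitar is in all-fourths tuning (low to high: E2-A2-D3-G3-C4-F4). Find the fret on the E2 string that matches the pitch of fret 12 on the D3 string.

D3 at fret 12 is D3 + 12 semitones = D4.
The open E2 string is 10 semitones below the open D3, so the same pitch on the E2 string lies at fret 12 + 10 = 22.

22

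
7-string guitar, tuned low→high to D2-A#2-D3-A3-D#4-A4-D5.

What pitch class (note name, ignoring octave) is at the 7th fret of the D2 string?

A

Each fret is one semitone, so D2 + 7 = A.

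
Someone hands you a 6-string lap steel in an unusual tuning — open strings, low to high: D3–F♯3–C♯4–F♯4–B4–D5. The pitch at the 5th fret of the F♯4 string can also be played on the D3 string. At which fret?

21

Fret 5 on F♯4 is MIDI 66 + 5 = 71 (B4). On the D3 string (open MIDI 50), that pitch is 71 − 50 = fret 21.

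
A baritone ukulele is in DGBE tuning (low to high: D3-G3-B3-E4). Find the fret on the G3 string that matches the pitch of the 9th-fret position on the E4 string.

18

Fret 9 on E4 is MIDI 64 + 9 = 73 (C#5). On the G3 string (open MIDI 55), that pitch is 73 − 55 = fret 18.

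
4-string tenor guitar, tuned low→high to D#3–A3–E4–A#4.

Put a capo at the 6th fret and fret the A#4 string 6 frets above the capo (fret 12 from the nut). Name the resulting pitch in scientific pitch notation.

The capo raises the open A#4 by 6 semitones to E5; fretting 6 more gives A#4 + 6 + 6 = A#4 + 12 semitones = A#5.

A#5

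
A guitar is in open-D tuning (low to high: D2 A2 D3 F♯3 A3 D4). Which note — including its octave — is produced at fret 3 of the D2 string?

F2

Each fret is one semitone, so D2 + 3 = F2.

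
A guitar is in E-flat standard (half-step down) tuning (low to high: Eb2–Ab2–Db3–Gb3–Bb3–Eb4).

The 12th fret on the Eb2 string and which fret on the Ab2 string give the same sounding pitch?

7

Eb2 at fret 12 is Eb2 + 12 semitones = Eb3.
The open Ab2 string is 5 semitones above the open Eb2, so the same pitch on the Ab2 string lies at fret 12 − 5 = 7.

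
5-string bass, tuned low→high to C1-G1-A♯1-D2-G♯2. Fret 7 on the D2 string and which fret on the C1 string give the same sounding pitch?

21

Fret 7 on D2 is MIDI 38 + 7 = 45 (A2). On the C1 string (open MIDI 24), that pitch is 45 − 24 = fret 21.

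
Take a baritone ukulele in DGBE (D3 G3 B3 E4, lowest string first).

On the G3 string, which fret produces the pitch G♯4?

G♯4 is 13 semitones above the open G3 (G–G#–A–A#–…–F#–G–G#), so it sits at fret 13.

13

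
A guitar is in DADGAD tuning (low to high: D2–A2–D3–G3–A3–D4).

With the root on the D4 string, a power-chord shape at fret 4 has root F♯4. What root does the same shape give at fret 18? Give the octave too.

G♯5

Moving from fret 4 to fret 18 shifts the root by 14 semitones.
F♯4 up 14 semitones is G♯5.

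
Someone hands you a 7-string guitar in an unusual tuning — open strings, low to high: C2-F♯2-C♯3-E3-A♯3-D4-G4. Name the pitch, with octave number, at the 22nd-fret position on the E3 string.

E3 is MIDI 52. Adding 22 gives 74, which is D5.

D5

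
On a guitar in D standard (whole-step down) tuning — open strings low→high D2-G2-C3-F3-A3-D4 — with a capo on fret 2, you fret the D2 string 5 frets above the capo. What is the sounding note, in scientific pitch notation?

The capo raises the open D2 by 2 semitones to E2; fretting 5 more gives D2 + 2 + 5 = D2 + 7 semitones = A2.

A2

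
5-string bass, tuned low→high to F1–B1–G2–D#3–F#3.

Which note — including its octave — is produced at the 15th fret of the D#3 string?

The open D#3 string plus 15 semitones: D#–E–F–F#–…–E–F–F#.
The walk passes from B into C once, so the octave number goes from 3 to 4.
(Equivalently spelled Gb4.)

F#4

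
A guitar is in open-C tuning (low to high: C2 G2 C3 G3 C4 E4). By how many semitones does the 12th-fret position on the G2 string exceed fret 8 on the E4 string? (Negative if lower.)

-17 semitones

G2 at fret 12 → G3 (MIDI 55); E4 at fret 8 → C5 (MIDI 72).
55 − 72 = -17, so the two pitches are 17 semitones apart.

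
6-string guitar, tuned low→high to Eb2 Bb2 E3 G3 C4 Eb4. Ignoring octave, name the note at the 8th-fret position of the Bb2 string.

Gb

Each fret is one semitone, so Bb2 + 8 = Gb.
(Equivalently spelled F#.)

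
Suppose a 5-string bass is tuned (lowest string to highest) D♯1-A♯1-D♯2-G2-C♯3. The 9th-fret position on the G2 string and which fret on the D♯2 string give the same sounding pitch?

G2 at fret 9 is G2 + 9 semitones = E3.
The open D♯2 string is 4 semitones below the open G2, so the same pitch on the D♯2 string lies at fret 9 + 4 = 13.

13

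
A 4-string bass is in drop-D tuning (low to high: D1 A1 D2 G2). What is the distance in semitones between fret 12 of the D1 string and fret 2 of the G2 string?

7 semitones

D1 at fret 12 → D2 (MIDI 38); G2 at fret 2 → A2 (MIDI 45).
38 − 45 = -7, so the two pitches are 7 semitones apart, with A2 the higher.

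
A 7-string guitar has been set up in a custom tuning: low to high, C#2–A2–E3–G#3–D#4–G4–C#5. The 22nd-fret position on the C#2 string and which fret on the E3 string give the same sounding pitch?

7

C#2 at fret 22 is C#2 + 22 semitones = B3.
The open E3 string is 15 semitones above the open C#2, so the same pitch on the E3 string lies at fret 22 − 15 = 7.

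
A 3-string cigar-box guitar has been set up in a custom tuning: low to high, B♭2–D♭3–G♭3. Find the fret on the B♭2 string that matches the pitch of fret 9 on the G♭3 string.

17

G♭3 at fret 9 is G♭3 + 9 semitones = E♭4.
The open B♭2 string is 8 semitones below the open G♭3, so the same pitch on the B♭2 string lies at fret 9 + 8 = 17.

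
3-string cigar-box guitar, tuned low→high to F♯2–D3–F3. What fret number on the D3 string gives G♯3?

6

G♯3 is 6 semitones above the open D3 (D–D#–E–F–F#–G–G#), so it sits at fret 6.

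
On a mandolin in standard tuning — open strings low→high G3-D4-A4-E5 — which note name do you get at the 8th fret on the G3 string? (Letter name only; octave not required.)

D#

Each fret is one semitone, so G3 + 8 = D#.
(Equivalently spelled Eb.)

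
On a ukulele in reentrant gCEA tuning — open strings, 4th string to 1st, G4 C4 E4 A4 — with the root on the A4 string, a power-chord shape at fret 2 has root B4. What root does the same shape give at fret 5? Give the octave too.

Moving from fret 2 to fret 5 shifts the root by 3 semitones.
B4 up 3 semitones is D5.

D5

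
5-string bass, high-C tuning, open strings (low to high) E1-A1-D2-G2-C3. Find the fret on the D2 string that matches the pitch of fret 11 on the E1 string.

E1 at fret 11 is E1 + 11 semitones = D#2.
The open D2 string is 10 semitones above the open E1, so the same pitch on the D2 string lies at fret 11 − 10 = 1.

1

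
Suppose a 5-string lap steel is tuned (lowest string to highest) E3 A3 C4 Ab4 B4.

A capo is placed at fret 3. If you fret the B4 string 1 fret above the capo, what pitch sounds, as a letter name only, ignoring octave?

The capo raises the open B4 by 3 semitones to D5; fretting 1 more gives B4 + 3 + 1 = B4 + 4 semitones, landing on Eb.

Eb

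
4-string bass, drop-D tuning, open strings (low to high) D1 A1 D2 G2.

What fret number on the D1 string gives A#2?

20

A#2 is 20 semitones above the open D1 (D–D#–E–F–…–G#–A–A#), so it sits at fret 20.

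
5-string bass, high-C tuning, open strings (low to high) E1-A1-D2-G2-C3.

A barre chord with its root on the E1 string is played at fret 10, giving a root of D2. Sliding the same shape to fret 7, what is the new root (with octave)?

B1

Moving from fret 10 to fret 7 shifts the root by -3 semitones.
D2 down 3 semitones is B1.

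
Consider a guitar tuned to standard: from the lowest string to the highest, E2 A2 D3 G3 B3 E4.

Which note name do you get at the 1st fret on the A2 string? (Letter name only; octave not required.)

A♯

Each fret is one semitone, so A2 + 1 = A♯.
(Equivalently spelled B♭.)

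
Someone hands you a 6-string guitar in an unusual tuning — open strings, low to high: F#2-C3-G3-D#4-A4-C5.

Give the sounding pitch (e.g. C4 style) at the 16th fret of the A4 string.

C#6

Each fret is one semitone, so A4 + 16 = C#6.
(Equivalently spelled Db6.)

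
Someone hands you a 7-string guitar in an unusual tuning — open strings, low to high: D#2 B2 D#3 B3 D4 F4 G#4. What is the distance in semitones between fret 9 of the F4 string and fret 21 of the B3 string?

6 semitones

F4 at fret 9 → D5 (MIDI 74); B3 at fret 21 → G#5 (MIDI 80).
74 − 80 = -6, so the two pitches are 6 semitones apart, with G#5 the higher.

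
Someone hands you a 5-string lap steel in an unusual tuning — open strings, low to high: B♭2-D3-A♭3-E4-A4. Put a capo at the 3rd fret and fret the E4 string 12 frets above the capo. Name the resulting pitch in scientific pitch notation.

The capo raises the open E4 by 3 semitones to G4; fretting 12 more gives E4 + 3 + 12 = E4 + 15 semitones = G5.

G5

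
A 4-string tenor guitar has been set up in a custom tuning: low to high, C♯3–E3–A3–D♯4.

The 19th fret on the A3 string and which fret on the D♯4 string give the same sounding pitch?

A3 at fret 19 is A3 + 19 semitones = E5.
The open D♯4 string is 6 semitones above the open A3, so the same pitch on the D♯4 string lies at fret 19 − 6 = 13.

13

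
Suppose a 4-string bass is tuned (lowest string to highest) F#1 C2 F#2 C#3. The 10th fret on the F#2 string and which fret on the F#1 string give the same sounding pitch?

F#2 at fret 10 is F#2 + 10 semitones = E3.
The open F#1 string is 12 semitones below the open F#2, so the same pitch on the F#1 string lies at fret 10 + 12 = 22.

22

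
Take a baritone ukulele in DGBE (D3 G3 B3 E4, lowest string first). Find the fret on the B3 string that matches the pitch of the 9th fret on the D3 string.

D3 at fret 9 is D3 + 9 semitones = B3.
The open B3 string is 9 semitones above the open D3, so the same pitch on the B3 string lies at fret 9 − 9 = 0.

0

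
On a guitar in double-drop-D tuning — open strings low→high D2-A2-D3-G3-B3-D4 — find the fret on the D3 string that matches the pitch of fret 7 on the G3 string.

G3 at fret 7 is G3 + 7 semitones = D4.
The open D3 string is 5 semitones below the open G3, so the same pitch on the D3 string lies at fret 7 + 5 = 12.

12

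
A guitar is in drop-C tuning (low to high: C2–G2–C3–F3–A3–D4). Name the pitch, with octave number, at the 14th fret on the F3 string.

G4

The open F3 string plus 14 semitones: F–F#–G–G#–…–F–F#–G.
The walk passes from B into C once, so the octave number goes from 3 to 4.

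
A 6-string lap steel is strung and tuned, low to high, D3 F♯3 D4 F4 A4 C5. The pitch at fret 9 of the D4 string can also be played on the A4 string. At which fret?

2

D4 at fret 9 is D4 + 9 semitones = B4.
The open A4 string is 7 semitones above the open D4, so the same pitch on the A4 string lies at fret 9 − 7 = 2.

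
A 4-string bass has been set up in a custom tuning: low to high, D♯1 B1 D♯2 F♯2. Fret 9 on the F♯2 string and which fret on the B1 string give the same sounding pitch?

16

Fret 9 on F♯2 is MIDI 42 + 9 = 51 (D♯3). On the B1 string (open MIDI 35), that pitch is 51 − 35 = fret 16.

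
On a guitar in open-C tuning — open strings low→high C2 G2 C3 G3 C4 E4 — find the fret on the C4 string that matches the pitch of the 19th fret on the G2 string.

Fret 19 on G2 is MIDI 43 + 19 = 62 (D4). On the C4 string (open MIDI 60), that pitch is 62 − 60 = fret 2.

2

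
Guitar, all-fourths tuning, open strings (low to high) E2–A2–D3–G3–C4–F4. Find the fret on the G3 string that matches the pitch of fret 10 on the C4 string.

15

Fret 10 on C4 is MIDI 60 + 10 = 70 (A♯4). On the G3 string (open MIDI 55), that pitch is 70 − 55 = fret 15.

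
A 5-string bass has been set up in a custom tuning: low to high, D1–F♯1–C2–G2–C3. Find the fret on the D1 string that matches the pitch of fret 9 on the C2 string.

C2 at fret 9 is C2 + 9 semitones = A2.
The open D1 string is 10 semitones below the open C2, so the same pitch on the D1 string lies at fret 9 + 10 = 19.

19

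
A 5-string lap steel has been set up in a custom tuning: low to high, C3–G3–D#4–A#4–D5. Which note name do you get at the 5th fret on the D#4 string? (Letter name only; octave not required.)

The open D#4 string plus 5 semitones: D#–E–F–F#–G–G#.

G#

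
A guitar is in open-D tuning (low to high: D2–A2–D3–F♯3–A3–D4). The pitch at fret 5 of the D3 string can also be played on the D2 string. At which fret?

17

Fret 5 on D3 is MIDI 50 + 5 = 55 (G3). On the D2 string (open MIDI 38), that pitch is 55 − 38 = fret 17.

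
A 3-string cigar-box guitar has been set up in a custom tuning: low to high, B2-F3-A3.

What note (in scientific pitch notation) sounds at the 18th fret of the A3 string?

The open A3 string plus 18 semitones: A–A#–B–C–…–C#–D–D#.
The walk passes from B into C 2 times, so the octave number goes from 3 to 5.
(Equivalently spelled E♭5.)

D♯5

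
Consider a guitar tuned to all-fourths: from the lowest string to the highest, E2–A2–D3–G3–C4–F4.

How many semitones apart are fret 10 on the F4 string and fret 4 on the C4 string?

11 semitones

F4 at fret 10 → D#5 (MIDI 75); C4 at fret 4 → E4 (MIDI 64).
75 − 64 = 11, so the two pitches are 11 semitones apart, with D#5 the higher.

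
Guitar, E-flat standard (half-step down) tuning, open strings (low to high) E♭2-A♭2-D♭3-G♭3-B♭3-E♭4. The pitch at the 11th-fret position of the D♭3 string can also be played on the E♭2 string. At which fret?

21

D♭3 at fret 11 is D♭3 + 11 semitones = C4.
The open E♭2 string is 10 semitones below the open D♭3, so the same pitch on the E♭2 string lies at fret 11 + 10 = 21.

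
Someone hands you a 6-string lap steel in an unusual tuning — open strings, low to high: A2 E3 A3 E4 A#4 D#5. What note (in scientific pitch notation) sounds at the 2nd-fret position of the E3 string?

F#3

The open E3 string plus 2 semitones: E–F–F#.
No B→C boundary is crossed, so the octave stays at 3.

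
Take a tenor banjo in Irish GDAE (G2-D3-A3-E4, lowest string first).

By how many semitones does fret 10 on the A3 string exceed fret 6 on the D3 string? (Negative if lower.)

11 semitones

A3 at fret 10 → G4 (MIDI 67); D3 at fret 6 → G#3 (MIDI 56).
67 − 56 = 11, so the two pitches are 11 semitones apart.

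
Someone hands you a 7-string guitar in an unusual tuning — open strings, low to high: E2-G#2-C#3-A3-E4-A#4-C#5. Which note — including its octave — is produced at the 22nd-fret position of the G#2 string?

G#2 is MIDI 44. Adding 22 gives 66, which is F#4.

F#4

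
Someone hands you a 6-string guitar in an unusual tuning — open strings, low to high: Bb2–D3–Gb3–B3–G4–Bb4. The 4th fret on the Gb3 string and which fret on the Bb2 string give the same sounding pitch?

12

Gb3 at fret 4 is Gb3 + 4 semitones = Bb3.
The open Bb2 string is 8 semitones below the open Gb3, so the same pitch on the Bb2 string lies at fret 4 + 8 = 12.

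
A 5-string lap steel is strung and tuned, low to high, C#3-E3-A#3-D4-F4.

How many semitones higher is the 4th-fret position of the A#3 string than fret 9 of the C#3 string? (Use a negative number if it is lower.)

A#3 at fret 4 → D4 (MIDI 62); C#3 at fret 9 → A#3 (MIDI 58).
62 − 58 = 4, so the two pitches are 4 semitones apart.

4 semitones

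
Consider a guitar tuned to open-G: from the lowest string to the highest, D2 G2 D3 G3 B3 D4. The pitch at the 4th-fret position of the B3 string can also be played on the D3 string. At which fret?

13

B3 at fret 4 is B3 + 4 semitones = D♯4.
The open D3 string is 9 semitones below the open B3, so the same pitch on the D3 string lies at fret 4 + 9 = 13.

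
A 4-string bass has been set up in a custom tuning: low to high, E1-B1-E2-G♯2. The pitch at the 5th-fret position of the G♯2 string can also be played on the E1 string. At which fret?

Fret 5 on G♯2 is MIDI 44 + 5 = 49 (C♯3). On the E1 string (open MIDI 28), that pitch is 49 − 28 = fret 21.

21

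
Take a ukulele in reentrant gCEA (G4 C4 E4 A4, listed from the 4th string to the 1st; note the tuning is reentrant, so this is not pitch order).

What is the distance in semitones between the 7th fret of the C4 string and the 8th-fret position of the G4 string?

8 semitones

C4 at fret 7 → G4 (MIDI 67); G4 at fret 8 → D♯5 (MIDI 75).
67 − 75 = -8, so the two pitches are 8 semitones apart, with D♯5 the higher.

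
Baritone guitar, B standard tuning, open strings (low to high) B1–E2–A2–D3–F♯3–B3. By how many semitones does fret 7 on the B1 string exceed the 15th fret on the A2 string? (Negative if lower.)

-18 semitones

B1 at fret 7 → F♯2 (MIDI 42); A2 at fret 15 → C4 (MIDI 60).
42 − 60 = -18, so the two pitches are 18 semitones apart.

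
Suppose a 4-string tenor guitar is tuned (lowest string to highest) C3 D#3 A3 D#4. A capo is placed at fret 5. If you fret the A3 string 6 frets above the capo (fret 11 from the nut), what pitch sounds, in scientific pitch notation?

G#4

The capo raises the open A3 by 5 semitones to D4; fretting 6 more gives A3 + 5 + 6 = A3 + 11 semitones = G#4.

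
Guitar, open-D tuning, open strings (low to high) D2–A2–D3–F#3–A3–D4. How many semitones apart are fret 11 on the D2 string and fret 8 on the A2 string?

D2 at fret 11 → C#3 (MIDI 49); A2 at fret 8 → F3 (MIDI 53).
49 − 53 = -4, so the two pitches are 4 semitones apart, with F3 the higher.

4 semitones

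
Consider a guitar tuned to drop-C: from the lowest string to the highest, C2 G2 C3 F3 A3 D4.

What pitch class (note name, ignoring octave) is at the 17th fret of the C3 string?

F

Each fret is one semitone, so C3 + 17 = F.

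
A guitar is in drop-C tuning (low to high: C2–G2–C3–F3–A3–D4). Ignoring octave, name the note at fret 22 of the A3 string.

G

The open A3 string plus 22 semitones: A–A#–B–C–…–F–F#–G.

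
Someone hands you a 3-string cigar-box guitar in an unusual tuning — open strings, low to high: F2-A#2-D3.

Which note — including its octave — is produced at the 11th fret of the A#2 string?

Each fret is one semitone, so A#2 + 11 = A3.

A3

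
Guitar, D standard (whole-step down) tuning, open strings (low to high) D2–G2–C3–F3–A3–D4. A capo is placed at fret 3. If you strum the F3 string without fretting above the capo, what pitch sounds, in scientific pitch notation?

The capo raises the open F3 by 3 semitones to G#3; fretting 0 more gives F3 + 3 + 0 = F3 + 3 semitones = G#3.
(Also written Ab.)

G#3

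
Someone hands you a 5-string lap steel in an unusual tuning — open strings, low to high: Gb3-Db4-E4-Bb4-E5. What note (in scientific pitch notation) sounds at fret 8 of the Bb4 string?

Bb4 is MIDI 70. Adding 8 gives 78, which is Gb5.

Gb5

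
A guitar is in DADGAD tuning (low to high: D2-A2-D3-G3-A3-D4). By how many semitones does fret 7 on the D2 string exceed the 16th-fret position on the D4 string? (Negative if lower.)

-33 semitones

D2 at fret 7 → A2 (MIDI 45); D4 at fret 16 → F#5 (MIDI 78).
45 − 78 = -33, so the two pitches are 33 semitones apart.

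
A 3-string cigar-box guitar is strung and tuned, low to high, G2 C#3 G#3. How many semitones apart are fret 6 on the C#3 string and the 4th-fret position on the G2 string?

8 semitones

C#3 at fret 6 → G3 (MIDI 55); G2 at fret 4 → B2 (MIDI 47).
55 − 47 = 8, so the two pitches are 8 semitones apart, with G3 the higher.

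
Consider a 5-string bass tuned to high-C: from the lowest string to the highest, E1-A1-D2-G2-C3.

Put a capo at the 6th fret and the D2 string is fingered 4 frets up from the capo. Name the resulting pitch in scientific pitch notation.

The capo raises the open D2 by 6 semitones to G♯2; fretting 4 more gives D2 + 6 + 4 = D2 + 10 semitones = C3.

C3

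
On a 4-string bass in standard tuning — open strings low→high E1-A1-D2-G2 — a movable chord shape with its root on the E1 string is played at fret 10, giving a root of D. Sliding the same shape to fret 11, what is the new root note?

Moving from fret 10 to fret 11 shifts the root by 1 semitone.
D up 1 semitone is D#.

D#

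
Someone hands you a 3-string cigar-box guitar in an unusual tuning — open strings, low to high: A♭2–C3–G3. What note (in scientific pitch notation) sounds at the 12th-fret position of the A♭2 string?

A♭3

A♭2 is MIDI 44. Adding 12 gives 56, which is A♭3.
(Equivalently spelled G♯3.)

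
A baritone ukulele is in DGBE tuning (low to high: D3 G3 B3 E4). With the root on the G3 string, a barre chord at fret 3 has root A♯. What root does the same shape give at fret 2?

A

Moving from fret 3 to fret 2 shifts the root by -1 semitone.
A♯ down 1 semitone is A.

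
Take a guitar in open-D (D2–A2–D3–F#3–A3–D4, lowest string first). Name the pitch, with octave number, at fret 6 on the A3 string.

A3 is MIDI 57. Adding 6 gives 63, which is D#4.

D#4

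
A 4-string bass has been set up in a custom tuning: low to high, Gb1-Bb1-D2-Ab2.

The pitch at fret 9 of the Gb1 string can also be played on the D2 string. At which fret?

1

Gb1 at fret 9 is Gb1 + 9 semitones = Eb2.
The open D2 string is 8 semitones above the open Gb1, so the same pitch on the D2 string lies at fret 9 − 8 = 1.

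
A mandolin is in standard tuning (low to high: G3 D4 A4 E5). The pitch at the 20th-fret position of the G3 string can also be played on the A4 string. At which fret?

6

G3 at fret 20 is G3 + 20 semitones = D#5.
The open A4 string is 14 semitones above the open G3, so the same pitch on the A4 string lies at fret 20 − 14 = 6.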